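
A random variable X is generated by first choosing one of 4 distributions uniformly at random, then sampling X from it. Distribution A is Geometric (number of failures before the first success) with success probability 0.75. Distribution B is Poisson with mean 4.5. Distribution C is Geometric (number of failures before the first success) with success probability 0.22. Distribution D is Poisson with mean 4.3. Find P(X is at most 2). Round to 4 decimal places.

0.4702

Conditional on each component, P(X ≤ 2): A: 0.984375; B: 0.173578; C: 0.525448; D: 0.197355.
By total probability, P(X ≤ 2) = 0.25·0.984375 + 0.25·0.173578 + 0.25·0.525448 + 0.25·0.197355 = 0.470189.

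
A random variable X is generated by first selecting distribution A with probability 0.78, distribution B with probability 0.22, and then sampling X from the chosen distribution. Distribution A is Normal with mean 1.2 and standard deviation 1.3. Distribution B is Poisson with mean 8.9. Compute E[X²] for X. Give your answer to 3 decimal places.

For each component E[X²] = Var + (mean)², giving A: 3.13; B: 88.11.
Overall E[X²] = 0.78·3.13 + 0.22·88.11 = 21.8256.

21.826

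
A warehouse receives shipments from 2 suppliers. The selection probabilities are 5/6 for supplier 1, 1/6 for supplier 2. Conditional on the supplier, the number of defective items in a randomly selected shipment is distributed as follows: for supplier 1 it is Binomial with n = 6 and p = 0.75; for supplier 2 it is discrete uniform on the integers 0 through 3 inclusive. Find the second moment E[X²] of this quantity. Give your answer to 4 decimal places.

For each component E[X²] = Var + (mean)², giving 1: 21.375; 2: 3.5.
Overall E[X²] = 0.833333·21.375 + 0.166667·3.5 = 18.3958.

18.3958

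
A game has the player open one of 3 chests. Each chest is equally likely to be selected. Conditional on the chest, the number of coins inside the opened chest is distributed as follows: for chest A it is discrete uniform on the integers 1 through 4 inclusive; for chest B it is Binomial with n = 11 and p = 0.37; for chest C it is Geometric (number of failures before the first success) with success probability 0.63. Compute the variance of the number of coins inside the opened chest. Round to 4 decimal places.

Per component, A: μ=2.5, E[X²]=7.5; B: μ=4.07, E[X²]=19.129; C: μ=0.587302, E[X²]=1.27715.
E[X] = 0.333333·2.5 + 0.333333·4.07 + 0.333333·0.587302 = 2.38577.
E[X²] = 0.333333·7.5 + 0.333333·19.129 + 0.333333·1.27715 = 9.30205.
Var(X) = E[X²] − (E[X])² = 9.30205 − 5.69189 = 3.61016.

3.6102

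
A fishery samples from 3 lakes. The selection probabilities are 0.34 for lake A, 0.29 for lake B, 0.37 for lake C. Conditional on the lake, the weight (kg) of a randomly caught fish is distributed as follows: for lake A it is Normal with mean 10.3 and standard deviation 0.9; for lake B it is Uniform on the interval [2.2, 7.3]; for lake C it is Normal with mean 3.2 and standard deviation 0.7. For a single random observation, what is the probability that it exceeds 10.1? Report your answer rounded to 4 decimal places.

0.1999

Conditional on each lake, P(X > 10.1): A: 0.58793; B: 0; C: 0.
By total probability, P(X > 10.1) = 0.34·0.58793 + 0.29·0 + 0.37·0 = 0.199896.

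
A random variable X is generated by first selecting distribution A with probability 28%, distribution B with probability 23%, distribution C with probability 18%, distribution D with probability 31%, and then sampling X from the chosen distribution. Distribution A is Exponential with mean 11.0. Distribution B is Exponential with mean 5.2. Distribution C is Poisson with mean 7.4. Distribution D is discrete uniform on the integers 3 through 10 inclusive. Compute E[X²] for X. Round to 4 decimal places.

106.1122

For each component E[X²] = Var + (mean)², giving A: 242; B: 54.08; C: 62.16; D: 47.5.
Overall E[X²] = 0.28·242 + 0.23·54.08 + 0.18·62.16 + 0.31·47.5 = 106.112.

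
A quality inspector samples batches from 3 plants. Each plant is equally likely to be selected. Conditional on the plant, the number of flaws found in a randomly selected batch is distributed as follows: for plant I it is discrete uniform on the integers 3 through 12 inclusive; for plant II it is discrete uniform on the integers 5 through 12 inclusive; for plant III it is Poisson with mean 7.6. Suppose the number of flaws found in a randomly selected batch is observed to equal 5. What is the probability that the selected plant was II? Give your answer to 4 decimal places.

Likelihoods P(X=5 | ·): I: 0.1; II: 0.125; III: 0.105742.
Posterior ∝ prior × likelihood. Numerator for II: 0.333333·0.125 = 0.0416667.
Normalizing constant: 0.333333·0.1 + 0.333333·0.125 + 0.333333·0.105742 = 0.110247.
P(II | observation) = 0.0416667 / 0.110247 = 0.377938.

0.3779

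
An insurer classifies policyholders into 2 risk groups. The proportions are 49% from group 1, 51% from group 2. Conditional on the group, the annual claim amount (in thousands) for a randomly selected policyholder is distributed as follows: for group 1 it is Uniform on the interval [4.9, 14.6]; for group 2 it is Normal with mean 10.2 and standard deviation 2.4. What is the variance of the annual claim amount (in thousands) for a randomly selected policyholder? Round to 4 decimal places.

6.8302

Per component, 1: μ=9.75, E[X²]=102.903; 2: μ=10.2, E[X²]=109.8.
E[X] = 0.49·9.75 + 0.51·10.2 = 9.9795.
E[X²] = 0.49·102.903 + 0.51·109.8 = 106.421.
Var(X) = E[X²] − (E[X])² = 106.421 − 99.5904 = 6.83021.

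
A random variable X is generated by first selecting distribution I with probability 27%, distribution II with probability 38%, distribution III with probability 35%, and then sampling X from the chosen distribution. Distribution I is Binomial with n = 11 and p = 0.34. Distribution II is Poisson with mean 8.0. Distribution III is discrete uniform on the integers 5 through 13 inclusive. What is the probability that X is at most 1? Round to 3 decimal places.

0.020

Conditional on each component, P(X ≤ 1): I: 0.0690068; II: 0.00301916; III: 0.
By total probability, P(X ≤ 1) = 0.27·0.0690068 + 0.38·0.00301916 + 0.35·0 = 0.0197791.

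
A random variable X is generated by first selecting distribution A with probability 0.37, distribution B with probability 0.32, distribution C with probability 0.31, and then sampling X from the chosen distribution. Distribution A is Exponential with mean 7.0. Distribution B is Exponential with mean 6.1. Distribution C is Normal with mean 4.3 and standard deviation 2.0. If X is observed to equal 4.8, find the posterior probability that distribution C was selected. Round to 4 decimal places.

Likelihoods f(4.8 | ·): A: 0.0719615; B: 0.0746329; C: 0.193334.
Posterior ∝ prior × likelihood. Numerator for C: 0.31·0.193334 = 0.0599336.
Normalizing constant: 0.37·0.0719615 + 0.32·0.0746329 + 0.31·0.193334 = 0.110442.
P(C | observation) = 0.0599336 / 0.110442 = 0.542671.

0.5427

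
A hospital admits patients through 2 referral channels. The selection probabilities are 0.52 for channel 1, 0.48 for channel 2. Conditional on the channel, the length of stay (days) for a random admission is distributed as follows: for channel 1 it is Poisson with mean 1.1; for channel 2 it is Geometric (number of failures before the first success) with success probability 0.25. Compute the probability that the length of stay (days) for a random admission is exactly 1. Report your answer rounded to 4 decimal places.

0.2804

Conditional on each channel, P(X = 1): 1: 0.366158; 2: 0.1875.
By total probability, P(X = 1) = 0.52·0.366158 + 0.48·0.1875 = 0.280402.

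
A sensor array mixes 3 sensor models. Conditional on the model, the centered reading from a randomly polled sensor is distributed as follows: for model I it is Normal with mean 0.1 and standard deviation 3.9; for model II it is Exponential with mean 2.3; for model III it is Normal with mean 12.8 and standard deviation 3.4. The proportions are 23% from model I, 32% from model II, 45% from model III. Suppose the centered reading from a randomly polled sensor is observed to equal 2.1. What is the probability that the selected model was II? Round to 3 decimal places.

Likelihoods f(2.1 | ·): I: 0.089689; II: 0.174479; III: 0.000829487.
Posterior ∝ prior × likelihood. Numerator for II: 0.32·0.174479 = 0.0558332.
Normalizing constant: 0.23·0.089689 + 0.32·0.174479 + 0.45·0.000829487 = 0.0768349.
P(II | observation) = 0.0558332 / 0.0768349 = 0.726664.

0.727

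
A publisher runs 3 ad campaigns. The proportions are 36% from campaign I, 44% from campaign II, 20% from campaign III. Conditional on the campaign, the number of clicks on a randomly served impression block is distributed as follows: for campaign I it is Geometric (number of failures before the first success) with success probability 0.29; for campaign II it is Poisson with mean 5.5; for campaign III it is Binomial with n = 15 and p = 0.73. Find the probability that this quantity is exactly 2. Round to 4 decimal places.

Conditional on each campaign, P(X = 2): I: 0.146189; II: 0.0618124; III: 2.26759e-06.
By total probability, P(X = 2) = 0.36·0.146189 + 0.44·0.0618124 + 0.2·2.26759e-06 = 0.079826.

0.0798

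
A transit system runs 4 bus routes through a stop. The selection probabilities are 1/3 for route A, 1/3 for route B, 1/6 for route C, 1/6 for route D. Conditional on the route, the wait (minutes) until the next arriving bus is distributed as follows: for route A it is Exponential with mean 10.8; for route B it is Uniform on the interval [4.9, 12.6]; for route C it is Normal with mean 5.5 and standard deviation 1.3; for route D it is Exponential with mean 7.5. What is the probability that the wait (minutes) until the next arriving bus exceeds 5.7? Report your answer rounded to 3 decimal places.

0.646

Conditional on each route, P(X > 5.7): A: 0.589914; B: 0.896104; C: 0.438866; D: 0.467666.
By total probability, P(X > 5.7) = 0.333333·0.589914 + 0.333333·0.896104 + 0.166667·0.438866 + 0.166667·0.467666 = 0.646428.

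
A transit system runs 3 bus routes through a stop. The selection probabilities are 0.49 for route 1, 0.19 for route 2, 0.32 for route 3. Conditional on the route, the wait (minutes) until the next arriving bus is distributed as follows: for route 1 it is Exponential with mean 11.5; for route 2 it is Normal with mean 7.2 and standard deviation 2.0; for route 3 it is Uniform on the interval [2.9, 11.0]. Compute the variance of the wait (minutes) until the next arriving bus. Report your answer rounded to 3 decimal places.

72.283

Per component, 1: μ=11.5, E[X²]=264.5; 2: μ=7.2, E[X²]=55.84; 3: μ=6.95, E[X²]=53.77.
E[X] = 0.49·11.5 + 0.19·7.2 + 0.32·6.95 = 9.227.
E[X²] = 0.49·264.5 + 0.19·55.84 + 0.32·53.77 = 157.421.
Var(X) = E[X²] − (E[X])² = 157.421 − 85.1375 = 72.2835.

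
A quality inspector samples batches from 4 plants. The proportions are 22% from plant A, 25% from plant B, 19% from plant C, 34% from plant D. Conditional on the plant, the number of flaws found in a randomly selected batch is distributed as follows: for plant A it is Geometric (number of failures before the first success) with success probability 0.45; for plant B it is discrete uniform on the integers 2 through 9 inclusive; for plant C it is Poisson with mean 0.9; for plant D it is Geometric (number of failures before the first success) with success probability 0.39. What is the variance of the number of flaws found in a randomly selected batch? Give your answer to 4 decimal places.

6.8145

Per component, A: μ=1.22222, E[X²]=4.20988; B: μ=5.5, E[X²]=35.5; C: μ=0.9, E[X²]=1.71; D: μ=1.5641, E[X²]=6.45694.
E[X] = 0.22·1.22222 + 0.25·5.5 + 0.19·0.9 + 0.34·1.5641 = 2.34668.
E[X²] = 0.22·4.20988 + 0.25·35.5 + 0.19·1.71 + 0.34·6.45694 = 12.3214.
Var(X) = E[X²] − (E[X])² = 12.3214 − 5.50692 = 6.81451.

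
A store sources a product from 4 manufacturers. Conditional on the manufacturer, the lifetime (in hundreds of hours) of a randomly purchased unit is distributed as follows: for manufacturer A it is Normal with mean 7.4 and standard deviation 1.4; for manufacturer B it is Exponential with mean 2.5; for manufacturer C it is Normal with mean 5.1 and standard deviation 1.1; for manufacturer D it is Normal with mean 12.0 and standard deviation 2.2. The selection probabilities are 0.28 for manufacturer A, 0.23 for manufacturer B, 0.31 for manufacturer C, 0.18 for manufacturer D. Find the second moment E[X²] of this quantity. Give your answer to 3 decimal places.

53.986

For each component E[X²] = Var + (mean)², giving A: 56.72; B: 12.5; C: 27.22; D: 148.84.
Overall E[X²] = 0.28·56.72 + 0.23·12.5 + 0.31·27.22 + 0.18·148.84 = 53.986.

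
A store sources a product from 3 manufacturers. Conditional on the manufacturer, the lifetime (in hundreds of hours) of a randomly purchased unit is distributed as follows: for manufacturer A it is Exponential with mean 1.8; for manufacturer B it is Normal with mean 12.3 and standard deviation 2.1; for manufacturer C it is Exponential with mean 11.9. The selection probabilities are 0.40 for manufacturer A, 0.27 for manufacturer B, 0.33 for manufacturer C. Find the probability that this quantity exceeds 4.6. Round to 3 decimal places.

0.525

Conditional on each manufacturer, P(X > 4.6): A: 0.0776491; B: 0.999877; C: 0.679394.
By total probability, P(X > 4.6) = 0.4·0.0776491 + 0.27·0.999877 + 0.33·0.679394 = 0.525226.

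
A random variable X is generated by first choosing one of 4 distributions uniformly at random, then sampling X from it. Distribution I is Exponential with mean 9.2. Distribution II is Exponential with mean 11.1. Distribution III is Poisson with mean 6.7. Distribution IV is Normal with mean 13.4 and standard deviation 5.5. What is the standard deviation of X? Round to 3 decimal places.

8.202

Per component, I: μ=9.2, E[X²]=169.28; II: μ=11.1, E[X²]=246.42; III: μ=6.7, E[X²]=51.59; IV: μ=13.4, E[X²]=209.81.
E[X] = 0.25·9.2 + 0.25·11.1 + 0.25·6.7 + 0.25·13.4 = 10.1.
E[X²] = 0.25·169.28 + 0.25·246.42 + 0.25·51.59 + 0.25·209.81 = 169.275.
Var(X) = E[X²] − (E[X])² = 169.275 − 102.01 = 67.265.
SD(X) = √67.265 = 8.20152.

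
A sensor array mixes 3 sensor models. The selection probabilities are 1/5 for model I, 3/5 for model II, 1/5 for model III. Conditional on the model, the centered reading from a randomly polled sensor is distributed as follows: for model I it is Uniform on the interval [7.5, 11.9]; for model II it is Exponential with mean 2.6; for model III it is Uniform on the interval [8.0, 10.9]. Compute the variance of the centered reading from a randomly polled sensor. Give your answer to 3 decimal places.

16.201

Per component, I: μ=9.7, E[X²]=95.7033; II: μ=2.6, E[X²]=13.52; III: μ=9.45, E[X²]=90.0033.
E[X] = 0.2·9.7 + 0.6·2.6 + 0.2·9.45 = 5.39.
E[X²] = 0.2·95.7033 + 0.6·13.52 + 0.2·90.0033 = 45.2533.
Var(X) = E[X²] − (E[X])² = 45.2533 − 29.0521 = 16.2012.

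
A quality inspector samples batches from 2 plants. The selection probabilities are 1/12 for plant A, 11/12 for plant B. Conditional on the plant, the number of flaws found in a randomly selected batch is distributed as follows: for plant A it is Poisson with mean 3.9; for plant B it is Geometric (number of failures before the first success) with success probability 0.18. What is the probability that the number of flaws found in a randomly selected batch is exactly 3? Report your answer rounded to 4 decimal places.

Conditional on each plant, P(X = 3): A: 0.200122; B: 0.0992462.
By total probability, P(X = 3) = 0.0833333·0.200122 + 0.916667·0.0992462 = 0.107653.

0.1077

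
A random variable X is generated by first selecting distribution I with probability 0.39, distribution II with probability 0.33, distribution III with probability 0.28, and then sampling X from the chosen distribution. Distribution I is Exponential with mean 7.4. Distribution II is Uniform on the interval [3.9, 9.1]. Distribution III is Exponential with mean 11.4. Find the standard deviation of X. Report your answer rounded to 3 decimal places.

Per component, I: μ=7.4, E[X²]=109.52; II: μ=6.5, E[X²]=44.5033; III: μ=11.4, E[X²]=259.92.
E[X] = 0.39·7.4 + 0.33·6.5 + 0.28·11.4 = 8.223.
E[X²] = 0.39·109.52 + 0.33·44.5033 + 0.28·259.92 = 130.177.
Var(X) = E[X²] − (E[X])² = 130.177 − 67.6177 = 62.5588.
SD(X) = √62.5588 = 7.90941.

7.909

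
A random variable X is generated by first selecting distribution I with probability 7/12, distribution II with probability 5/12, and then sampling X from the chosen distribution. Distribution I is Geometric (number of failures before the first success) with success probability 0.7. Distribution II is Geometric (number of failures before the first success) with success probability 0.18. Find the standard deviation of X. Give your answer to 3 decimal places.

Per component, I: μ=0.428571, E[X²]=0.795918; II: μ=4.55556, E[X²]=46.0617.
E[X] = 0.583333·0.428571 + 0.416667·4.55556 = 2.14815.
E[X²] = 0.583333·0.795918 + 0.416667·46.0617 = 19.6567.
Var(X) = E[X²] − (E[X])² = 19.6567 − 4.61454 = 15.0421.
SD(X) = √15.0421 = 3.87842.

3.878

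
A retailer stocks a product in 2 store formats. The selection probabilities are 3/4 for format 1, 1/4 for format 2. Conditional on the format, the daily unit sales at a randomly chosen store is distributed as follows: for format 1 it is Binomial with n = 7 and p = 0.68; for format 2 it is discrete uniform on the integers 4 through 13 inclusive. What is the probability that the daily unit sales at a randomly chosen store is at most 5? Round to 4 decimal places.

0.5835

Conditional on each format, P(X ≤ 5): 1: 0.711307; 2: 0.2.
By total probability, P(X ≤ 5) = 0.75·0.711307 + 0.25·0.2 = 0.58348.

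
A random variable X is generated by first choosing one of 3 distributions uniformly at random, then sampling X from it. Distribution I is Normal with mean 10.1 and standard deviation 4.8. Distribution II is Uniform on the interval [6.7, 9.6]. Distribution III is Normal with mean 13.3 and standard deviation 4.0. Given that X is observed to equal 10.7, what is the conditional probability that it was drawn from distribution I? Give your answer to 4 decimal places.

0.5053

Likelihoods f(10.7 | ·): I: 0.0824662; II: 0; III: 0.0807431.
Posterior ∝ prior × likelihood. Numerator for I: 0.333333·0.0824662 = 0.0274887.
Normalizing constant: 0.333333·0.0824662 + 0.333333·0 + 0.333333·0.0807431 = 0.0544031.
P(I | observation) = 0.0274887 / 0.0544031 = 0.505279.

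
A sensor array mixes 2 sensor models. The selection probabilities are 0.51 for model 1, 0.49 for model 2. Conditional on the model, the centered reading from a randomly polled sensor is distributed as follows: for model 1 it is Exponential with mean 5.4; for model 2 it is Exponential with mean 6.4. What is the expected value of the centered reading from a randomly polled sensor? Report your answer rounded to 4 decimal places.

Component means — 1: 5.4; 2: 6.4.
E[X] = 0.51·5.4 + 0.49·6.4 = 5.89.

5.8900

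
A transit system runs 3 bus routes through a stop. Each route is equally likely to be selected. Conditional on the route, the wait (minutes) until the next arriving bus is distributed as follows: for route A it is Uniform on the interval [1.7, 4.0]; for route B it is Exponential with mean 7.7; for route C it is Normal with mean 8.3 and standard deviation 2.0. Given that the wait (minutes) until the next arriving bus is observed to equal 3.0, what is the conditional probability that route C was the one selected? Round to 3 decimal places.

0.011

Likelihoods f(3.0 | ·): A: 0.434783; B: 0.0879637; C: 0.00595612.
Posterior ∝ prior × likelihood. Numerator for C: 0.333333·0.00595612 = 0.00198537.
Normalizing constant: 0.333333·0.434783 + 0.333333·0.0879637 + 0.333333·0.00595612 = 0.176234.
P(C | observation) = 0.00198537 / 0.176234 = 0.0112655.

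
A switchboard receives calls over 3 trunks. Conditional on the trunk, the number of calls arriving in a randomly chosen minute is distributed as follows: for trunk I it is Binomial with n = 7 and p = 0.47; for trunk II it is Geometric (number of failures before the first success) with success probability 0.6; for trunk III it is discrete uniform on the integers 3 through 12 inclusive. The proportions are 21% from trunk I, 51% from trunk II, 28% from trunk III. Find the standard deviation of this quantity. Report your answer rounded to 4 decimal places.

3.4191

Per component, I: μ=3.29, E[X²]=12.5678; II: μ=0.666667, E[X²]=1.55556; III: μ=7.5, E[X²]=64.5.
E[X] = 0.21·3.29 + 0.51·0.666667 + 0.28·7.5 = 3.1309.
E[X²] = 0.21·12.5678 + 0.51·1.55556 + 0.28·64.5 = 21.4926.
Var(X) = E[X²] − (E[X])² = 21.4926 − 9.80253 = 11.69.
SD(X) = √11.69 = 3.41907.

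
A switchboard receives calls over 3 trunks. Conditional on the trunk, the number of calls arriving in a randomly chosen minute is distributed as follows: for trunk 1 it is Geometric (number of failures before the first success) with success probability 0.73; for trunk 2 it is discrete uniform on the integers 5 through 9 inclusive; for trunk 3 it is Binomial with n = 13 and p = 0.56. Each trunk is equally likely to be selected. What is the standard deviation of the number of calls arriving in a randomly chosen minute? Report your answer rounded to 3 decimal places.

3.479

Per component, 1: μ=0.369863, E[X²]=0.64346; 2: μ=7, E[X²]=51; 3: μ=7.28, E[X²]=56.2016.
E[X] = 0.333333·0.369863 + 0.333333·7 + 0.333333·7.28 = 4.88329.
E[X²] = 0.333333·0.64346 + 0.333333·51 + 0.333333·56.2016 = 35.9484.
Var(X) = E[X²] − (E[X])² = 35.9484 − 23.8465 = 12.1019.
SD(X) = √12.1019 = 3.47877.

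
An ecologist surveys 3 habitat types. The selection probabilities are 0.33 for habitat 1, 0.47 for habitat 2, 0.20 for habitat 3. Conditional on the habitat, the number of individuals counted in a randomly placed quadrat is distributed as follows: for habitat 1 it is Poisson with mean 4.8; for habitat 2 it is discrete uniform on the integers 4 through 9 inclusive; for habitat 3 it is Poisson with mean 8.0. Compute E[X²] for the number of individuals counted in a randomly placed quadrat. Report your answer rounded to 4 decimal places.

For each component E[X²] = Var + (mean)², giving 1: 27.84; 2: 45.1667; 3: 72.
Overall E[X²] = 0.33·27.84 + 0.47·45.1667 + 0.2·72 = 44.8155.

44.8155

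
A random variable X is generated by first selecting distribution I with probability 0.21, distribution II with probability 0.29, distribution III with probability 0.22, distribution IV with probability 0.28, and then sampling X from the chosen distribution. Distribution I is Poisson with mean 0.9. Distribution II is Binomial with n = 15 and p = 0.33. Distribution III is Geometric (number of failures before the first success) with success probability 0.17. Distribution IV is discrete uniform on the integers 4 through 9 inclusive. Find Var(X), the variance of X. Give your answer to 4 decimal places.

Per component, I: μ=0.9, E[X²]=1.71; II: μ=4.95, E[X²]=27.819; III: μ=4.88235, E[X²]=52.5571; IV: μ=6.5, E[X²]=45.1667.
E[X] = 0.21·0.9 + 0.29·4.95 + 0.22·4.88235 + 0.28·6.5 = 4.51862.
E[X²] = 0.21·1.71 + 0.29·27.819 + 0.22·52.5571 + 0.28·45.1667 = 32.6358.
Var(X) = E[X²] − (E[X])² = 32.6358 − 20.4179 = 12.2179.

12.2179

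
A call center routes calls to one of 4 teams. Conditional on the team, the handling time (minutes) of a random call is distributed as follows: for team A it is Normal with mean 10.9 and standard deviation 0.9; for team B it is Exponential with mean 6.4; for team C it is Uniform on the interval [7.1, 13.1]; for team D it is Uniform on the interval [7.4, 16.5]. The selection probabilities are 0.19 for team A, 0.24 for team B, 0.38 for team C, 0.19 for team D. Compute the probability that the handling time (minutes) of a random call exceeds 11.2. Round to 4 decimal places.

0.3429

Conditional on each team, P(X > 11.2): A: 0.369441; B: 0.173774; C: 0.316667; D: 0.582418.
By total probability, P(X > 11.2) = 0.19·0.369441 + 0.24·0.173774 + 0.38·0.316667 + 0.19·0.582418 = 0.342892.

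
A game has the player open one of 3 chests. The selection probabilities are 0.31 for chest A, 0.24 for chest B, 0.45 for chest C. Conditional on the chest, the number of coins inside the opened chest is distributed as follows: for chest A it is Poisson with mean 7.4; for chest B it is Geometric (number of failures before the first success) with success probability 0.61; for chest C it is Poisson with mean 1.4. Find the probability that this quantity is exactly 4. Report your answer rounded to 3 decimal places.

0.045

Conditional on each chest, P(X = 4): A: 0.0763724; B: 0.014112; C: 0.039472.
By total probability, P(X = 4) = 0.31·0.0763724 + 0.24·0.014112 + 0.45·0.039472 = 0.0448247.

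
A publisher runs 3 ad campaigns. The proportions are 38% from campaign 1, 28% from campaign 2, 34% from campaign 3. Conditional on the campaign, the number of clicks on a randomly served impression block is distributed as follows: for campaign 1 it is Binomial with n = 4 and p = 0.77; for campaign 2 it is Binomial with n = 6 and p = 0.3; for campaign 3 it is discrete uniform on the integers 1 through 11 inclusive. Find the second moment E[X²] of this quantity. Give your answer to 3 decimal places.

For each component E[X²] = Var + (mean)², giving 1: 10.1948; 2: 4.5; 3: 46.
Overall E[X²] = 0.38·10.1948 + 0.28·4.5 + 0.34·46 = 20.774.

20.774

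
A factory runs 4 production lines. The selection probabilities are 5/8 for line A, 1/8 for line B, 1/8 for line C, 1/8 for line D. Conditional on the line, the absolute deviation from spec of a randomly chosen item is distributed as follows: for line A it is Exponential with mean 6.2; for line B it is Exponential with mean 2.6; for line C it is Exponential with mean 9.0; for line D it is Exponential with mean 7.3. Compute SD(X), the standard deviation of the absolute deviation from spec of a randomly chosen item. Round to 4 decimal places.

Per component, A: μ=6.2, E[X²]=76.88; B: μ=2.6, E[X²]=13.52; C: μ=9, E[X²]=162; D: μ=7.3, E[X²]=106.58.
E[X] = 0.625·6.2 + 0.125·2.6 + 0.125·9 + 0.125·7.3 = 6.2375.
E[X²] = 0.625·76.88 + 0.125·13.52 + 0.125·162 + 0.125·106.58 = 83.3125.
Var(X) = E[X²] − (E[X])² = 83.3125 − 38.9064 = 44.4061.
SD(X) = √44.4061 = 6.66379.

6.6638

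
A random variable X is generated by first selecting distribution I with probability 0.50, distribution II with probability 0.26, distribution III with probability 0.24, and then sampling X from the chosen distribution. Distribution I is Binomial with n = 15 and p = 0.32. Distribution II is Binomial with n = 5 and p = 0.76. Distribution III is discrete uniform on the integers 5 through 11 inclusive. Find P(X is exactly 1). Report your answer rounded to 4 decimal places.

Conditional on each component, P(X = 1): I: 0.0216953; II: 0.0126075; III: 0.
By total probability, P(X = 1) = 0.5·0.0216953 + 0.26·0.0126075 + 0.24·0 = 0.0141256.

0.0141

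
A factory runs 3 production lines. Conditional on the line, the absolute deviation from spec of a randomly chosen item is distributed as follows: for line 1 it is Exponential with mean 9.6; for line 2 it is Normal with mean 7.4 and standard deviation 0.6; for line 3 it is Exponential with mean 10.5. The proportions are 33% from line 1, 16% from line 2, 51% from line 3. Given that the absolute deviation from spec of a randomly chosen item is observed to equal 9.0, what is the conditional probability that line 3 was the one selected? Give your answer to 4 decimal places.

0.5554

Likelihoods f(9.0 | ·): 1: 0.0407923; 2: 0.0189933; 3: 0.0404165.
Posterior ∝ prior × likelihood. Numerator for 3: 0.51·0.0404165 = 0.0206124.
Normalizing constant: 0.33·0.0407923 + 0.16·0.0189933 + 0.51·0.0404165 = 0.0371128.
P(3 | observation) = 0.0206124 / 0.0371128 = 0.555399.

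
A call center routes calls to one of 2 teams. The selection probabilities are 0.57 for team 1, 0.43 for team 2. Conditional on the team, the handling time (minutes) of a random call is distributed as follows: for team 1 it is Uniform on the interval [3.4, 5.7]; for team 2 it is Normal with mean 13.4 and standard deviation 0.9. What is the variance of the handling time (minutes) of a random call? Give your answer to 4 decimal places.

19.7964

Per component, 1: μ=4.55, E[X²]=21.1433; 2: μ=13.4, E[X²]=180.37.
E[X] = 0.57·4.55 + 0.43·13.4 = 8.3555.
E[X²] = 0.57·21.1433 + 0.43·180.37 = 89.6108.
Var(X) = E[X²] − (E[X])² = 89.6108 − 69.8144 = 19.7964.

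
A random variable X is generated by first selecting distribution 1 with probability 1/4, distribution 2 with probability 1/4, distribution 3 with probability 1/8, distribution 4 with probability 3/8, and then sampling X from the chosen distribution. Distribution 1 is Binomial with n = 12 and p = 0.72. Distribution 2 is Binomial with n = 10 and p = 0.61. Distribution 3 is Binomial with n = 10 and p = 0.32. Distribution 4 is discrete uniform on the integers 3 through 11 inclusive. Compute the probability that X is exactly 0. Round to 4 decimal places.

0.0027

Conditional on each component, P(X = 0): 1: 2.32218e-07; 2: 8.14041e-05; 3: 0.0211392; 4: 0.
By total probability, P(X = 0) = 0.25·2.32218e-07 + 0.25·8.14041e-05 + 0.125·0.0211392 + 0.375·0 = 0.00266281.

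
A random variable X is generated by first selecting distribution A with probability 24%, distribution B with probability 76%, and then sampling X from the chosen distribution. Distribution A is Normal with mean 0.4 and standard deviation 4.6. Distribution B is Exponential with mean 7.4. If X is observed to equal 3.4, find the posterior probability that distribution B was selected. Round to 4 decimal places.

Likelihoods f(3.4 | ·): A: 0.0701121; B: 0.0853547.
Posterior ∝ prior × likelihood. Numerator for B: 0.76·0.0853547 = 0.0648696.
Normalizing constant: 0.24·0.0701121 + 0.76·0.0853547 = 0.0816965.
P(B | observation) = 0.0648696 / 0.0816965 = 0.794032.

0.7940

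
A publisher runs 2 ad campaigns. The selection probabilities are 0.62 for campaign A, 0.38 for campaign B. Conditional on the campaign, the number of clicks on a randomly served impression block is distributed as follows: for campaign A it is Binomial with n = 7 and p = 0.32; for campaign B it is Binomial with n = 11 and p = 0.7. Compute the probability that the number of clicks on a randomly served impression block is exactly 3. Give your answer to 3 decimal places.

Conditional on each campaign, P(X = 3): A: 0.245219; B: 0.0037132.
By total probability, P(X = 3) = 0.62·0.245219 + 0.38·0.0037132 = 0.153447.

0.153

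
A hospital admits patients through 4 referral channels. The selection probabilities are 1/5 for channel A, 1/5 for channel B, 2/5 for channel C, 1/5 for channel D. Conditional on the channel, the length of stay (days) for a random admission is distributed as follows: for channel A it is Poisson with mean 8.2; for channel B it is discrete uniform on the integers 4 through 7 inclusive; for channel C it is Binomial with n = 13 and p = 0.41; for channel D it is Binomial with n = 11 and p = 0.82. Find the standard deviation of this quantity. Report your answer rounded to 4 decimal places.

Per component, A: μ=8.2, E[X²]=75.44; B: μ=5.5, E[X²]=31.5; C: μ=5.33, E[X²]=31.5536; D: μ=9.02, E[X²]=82.984.
E[X] = 0.2·8.2 + 0.2·5.5 + 0.4·5.33 + 0.2·9.02 = 6.676.
E[X²] = 0.2·75.44 + 0.2·31.5 + 0.4·31.5536 + 0.2·82.984 = 50.6062.
Var(X) = E[X²] − (E[X])² = 50.6062 − 44.569 = 6.03726.
SD(X) = √6.03726 = 2.45708.

2.4571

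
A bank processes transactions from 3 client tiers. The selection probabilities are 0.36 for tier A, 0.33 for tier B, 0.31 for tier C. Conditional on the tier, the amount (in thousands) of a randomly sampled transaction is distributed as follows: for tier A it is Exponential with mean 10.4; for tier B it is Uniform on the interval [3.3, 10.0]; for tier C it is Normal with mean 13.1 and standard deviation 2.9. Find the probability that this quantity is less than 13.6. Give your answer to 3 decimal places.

Conditional on each tier, P(X < 13.6): A: 0.729557; B: 1; C: 0.568444.
By total probability, P(X < 13.6) = 0.36·0.729557 + 0.33·1 + 0.31·0.568444 = 0.768858.

0.769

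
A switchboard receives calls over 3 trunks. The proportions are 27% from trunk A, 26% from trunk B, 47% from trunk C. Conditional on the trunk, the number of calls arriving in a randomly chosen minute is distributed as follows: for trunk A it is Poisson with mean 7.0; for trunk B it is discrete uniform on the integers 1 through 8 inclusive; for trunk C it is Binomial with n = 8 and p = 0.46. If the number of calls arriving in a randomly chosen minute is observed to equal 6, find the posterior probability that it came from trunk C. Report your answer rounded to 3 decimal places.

0.333

Likelihoods P(X=6 | ·): A: 0.149003; B: 0.125; C: 0.0773557.
Posterior ∝ prior × likelihood. Numerator for C: 0.47·0.0773557 = 0.0363572.
Normalizing constant: 0.27·0.149003 + 0.26·0.125 + 0.47·0.0773557 = 0.109088.
P(C | observation) = 0.0363572 / 0.109088 = 0.333283.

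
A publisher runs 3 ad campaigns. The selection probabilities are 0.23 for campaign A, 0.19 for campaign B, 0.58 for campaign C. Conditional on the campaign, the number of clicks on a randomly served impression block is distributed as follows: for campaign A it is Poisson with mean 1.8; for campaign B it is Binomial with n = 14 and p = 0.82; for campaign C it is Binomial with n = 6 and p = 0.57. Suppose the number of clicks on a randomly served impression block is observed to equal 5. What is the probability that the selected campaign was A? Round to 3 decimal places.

0.062

Likelihoods P(X=5 | ·): A: 0.0260286; B: 0.000147226; C: 0.155237.
Posterior ∝ prior × likelihood. Numerator for A: 0.23·0.0260286 = 0.00598658.
Normalizing constant: 0.23·0.0260286 + 0.19·0.000147226 + 0.58·0.155237 = 0.0960518.
P(A | observation) = 0.00598658 / 0.0960518 = 0.0623266.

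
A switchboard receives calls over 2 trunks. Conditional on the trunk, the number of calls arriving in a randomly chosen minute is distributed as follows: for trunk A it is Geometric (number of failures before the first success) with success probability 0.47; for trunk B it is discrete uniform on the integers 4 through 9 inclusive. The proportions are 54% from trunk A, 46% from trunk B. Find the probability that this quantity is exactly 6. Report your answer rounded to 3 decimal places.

0.082

Conditional on each trunk, P(X = 6): A: 0.0104172; B: 0.166667.
By total probability, P(X = 6) = 0.54·0.0104172 + 0.46·0.166667 = 0.082292.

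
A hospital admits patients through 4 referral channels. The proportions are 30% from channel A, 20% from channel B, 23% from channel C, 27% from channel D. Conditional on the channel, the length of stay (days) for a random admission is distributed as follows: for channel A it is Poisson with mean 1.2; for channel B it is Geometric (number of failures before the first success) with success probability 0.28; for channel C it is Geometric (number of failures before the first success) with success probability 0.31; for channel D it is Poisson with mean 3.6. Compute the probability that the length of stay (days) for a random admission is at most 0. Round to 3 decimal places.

0.225

Conditional on each channel, P(X ≤ 0): A: 0.301194; B: 0.28; C: 0.31; D: 0.0273237.
By total probability, P(X ≤ 0) = 0.3·0.301194 + 0.2·0.28 + 0.23·0.31 + 0.27·0.0273237 = 0.225036.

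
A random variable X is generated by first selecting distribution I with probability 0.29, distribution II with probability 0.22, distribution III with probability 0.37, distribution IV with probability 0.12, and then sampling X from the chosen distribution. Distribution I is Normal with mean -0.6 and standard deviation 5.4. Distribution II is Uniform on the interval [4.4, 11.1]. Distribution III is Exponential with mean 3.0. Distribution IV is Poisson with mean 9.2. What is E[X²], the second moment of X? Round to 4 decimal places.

For each component E[X²] = Var + (mean)², giving I: 29.52; II: 63.8033; III: 18; IV: 93.84.
Overall E[X²] = 0.29·29.52 + 0.22·63.8033 + 0.37·18 + 0.12·93.84 = 40.5183.

40.5183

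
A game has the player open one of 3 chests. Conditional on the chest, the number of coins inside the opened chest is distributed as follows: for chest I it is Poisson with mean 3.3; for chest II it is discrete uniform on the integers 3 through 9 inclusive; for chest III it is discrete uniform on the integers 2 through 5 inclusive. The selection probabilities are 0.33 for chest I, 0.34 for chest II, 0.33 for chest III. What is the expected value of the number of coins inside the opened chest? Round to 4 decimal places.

4.2840

Component means — I: 3.3; II: 6; III: 3.5.
E[X] = 0.33·3.3 + 0.34·6 + 0.33·3.5 = 4.284.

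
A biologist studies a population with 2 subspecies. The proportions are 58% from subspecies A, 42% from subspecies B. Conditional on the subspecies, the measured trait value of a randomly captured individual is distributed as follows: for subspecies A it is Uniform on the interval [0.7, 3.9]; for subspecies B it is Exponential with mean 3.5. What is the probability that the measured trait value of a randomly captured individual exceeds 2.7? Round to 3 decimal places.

0.412

Conditional on each subspecies, P(X > 2.7): A: 0.375; B: 0.462352.
By total probability, P(X > 2.7) = 0.58·0.375 + 0.42·0.462352 = 0.411688.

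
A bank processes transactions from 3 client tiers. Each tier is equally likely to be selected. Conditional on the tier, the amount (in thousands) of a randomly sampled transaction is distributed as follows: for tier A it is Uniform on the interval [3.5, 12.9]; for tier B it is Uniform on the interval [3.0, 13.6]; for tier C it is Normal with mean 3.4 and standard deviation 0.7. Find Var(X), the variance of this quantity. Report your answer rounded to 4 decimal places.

Per component, A: μ=8.2, E[X²]=74.6033; B: μ=8.3, E[X²]=78.2533; C: μ=3.4, E[X²]=12.05.
E[X] = 0.333333·8.2 + 0.333333·8.3 + 0.333333·3.4 = 6.63333.
E[X²] = 0.333333·74.6033 + 0.333333·78.2533 + 0.333333·12.05 = 54.9689.
Var(X) = E[X²] − (E[X])² = 54.9689 − 44.0011 = 10.9678.

10.9678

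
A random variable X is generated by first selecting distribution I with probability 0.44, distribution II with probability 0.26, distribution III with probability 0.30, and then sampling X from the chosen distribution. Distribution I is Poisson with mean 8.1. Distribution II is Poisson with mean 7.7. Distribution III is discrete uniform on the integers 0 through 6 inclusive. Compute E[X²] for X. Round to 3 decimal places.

53.750

For each component E[X²] = Var + (mean)², giving I: 73.71; II: 66.99; III: 13.
Overall E[X²] = 0.44·73.71 + 0.26·66.99 + 0.3·13 = 53.7498.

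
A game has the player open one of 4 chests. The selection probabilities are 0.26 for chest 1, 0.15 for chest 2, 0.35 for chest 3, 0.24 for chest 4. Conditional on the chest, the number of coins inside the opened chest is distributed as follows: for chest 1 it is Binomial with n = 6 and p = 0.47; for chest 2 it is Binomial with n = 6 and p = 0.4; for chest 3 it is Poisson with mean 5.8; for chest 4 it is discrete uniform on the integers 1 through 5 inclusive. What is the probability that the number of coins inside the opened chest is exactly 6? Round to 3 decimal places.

Conditional on each chest, P(X = 6): 1: 0.0107792; 2: 0.004096; 3: 0.160076; 4: 0.
By total probability, P(X = 6) = 0.26·0.0107792 + 0.15·0.004096 + 0.35·0.160076 + 0.24·0 = 0.0594438.

0.059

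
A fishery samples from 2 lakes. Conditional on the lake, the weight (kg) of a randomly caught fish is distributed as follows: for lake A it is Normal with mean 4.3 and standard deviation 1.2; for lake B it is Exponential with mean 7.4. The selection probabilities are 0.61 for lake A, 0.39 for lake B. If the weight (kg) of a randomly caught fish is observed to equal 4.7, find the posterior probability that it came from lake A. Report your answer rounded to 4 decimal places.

0.8729

Likelihoods f(4.7 | ·): A: 0.314486; B: 0.0716032.
Posterior ∝ prior × likelihood. Numerator for A: 0.61·0.314486 = 0.191836.
Normalizing constant: 0.61·0.314486 + 0.39·0.0716032 = 0.219762.
P(A | observation) = 0.191836 / 0.219762 = 0.872929.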